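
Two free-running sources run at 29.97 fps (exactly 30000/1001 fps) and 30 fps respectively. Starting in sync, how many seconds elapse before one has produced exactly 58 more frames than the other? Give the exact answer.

29029/15 seconds

The gap grows by |30 − 30000/1001| = 30/1001 frames per second.
Time for a 58-frame gap: 58 ÷ (30/1001) = 29029/15 s.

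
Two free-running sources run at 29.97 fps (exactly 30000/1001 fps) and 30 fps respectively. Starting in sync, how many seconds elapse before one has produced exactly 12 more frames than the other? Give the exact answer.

The gap grows by |30 − 30000/1001| = 30/1001 frames per second.
Time for a 12-frame gap: 12 ÷ (30/1001) = 400.4 s.

400.4 seconds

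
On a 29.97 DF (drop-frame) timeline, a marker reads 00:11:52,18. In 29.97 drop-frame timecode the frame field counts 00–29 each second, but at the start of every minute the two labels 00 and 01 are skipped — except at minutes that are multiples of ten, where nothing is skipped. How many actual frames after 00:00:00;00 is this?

21358

Complete 10-minute blocks: 1, each 17982 frames → 17982.
Remaining 1 whole minute in the current block: 1800 + 0 × 1798 = 1800 frames.
Within the current minute: 52 × 30 + 18 − 2 = 1576 (labels ;00/;01 skipped at this minute). Total = 17982 + 1800 + 1576 = 21358.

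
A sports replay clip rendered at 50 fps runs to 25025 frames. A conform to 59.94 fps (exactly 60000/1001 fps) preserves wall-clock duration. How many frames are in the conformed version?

Target frames = source frames × (target rate / source rate) = 25025 × (60000/1001)/(50) = 25025 × 1200/1001 = 30000.

30000 frames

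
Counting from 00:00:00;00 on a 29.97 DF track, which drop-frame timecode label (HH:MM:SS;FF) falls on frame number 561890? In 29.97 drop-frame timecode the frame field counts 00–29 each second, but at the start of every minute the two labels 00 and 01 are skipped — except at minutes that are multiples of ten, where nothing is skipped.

Each 10-minute DF block holds 10 × 60 × 30 − 9 × 2 = 17982 frames. 561890 ÷ 17982 → 31 full blocks, remainder 4448.
Within the partial block the first minute is 1800 frames and each further minute 1798, so 2 further minute boundaries passed. Total skipped labels = 18 × 31 + 2 × 2 = 562.
Non-drop label index = 561890 + 562 = 562452; at 30 labels/s that is 05:12:28:12, i.e. DF 05:12:28;12.

05:12:28;12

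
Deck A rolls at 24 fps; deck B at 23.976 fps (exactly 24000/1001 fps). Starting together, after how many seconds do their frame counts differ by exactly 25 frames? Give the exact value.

The gap grows by |24000/1001 − 24| = 24/1001 frames per second.
Time for a 25-frame gap: 25 ÷ (24/1001) = 25025/24 s.

25025/24 seconds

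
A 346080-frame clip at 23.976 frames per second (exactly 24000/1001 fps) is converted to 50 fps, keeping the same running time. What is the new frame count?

721721 frames

Target frames = source frames × (target rate / source rate) = 346080 × (50)/(24000/1001) = 346080 × 1001/480 = 721721.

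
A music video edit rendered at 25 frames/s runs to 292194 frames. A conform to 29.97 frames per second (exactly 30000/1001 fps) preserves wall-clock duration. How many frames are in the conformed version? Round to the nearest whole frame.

Frames at target rate = 292194 × (30000/1001) / (25) = 50090400/143 ≈ 350282.517.
Nearest whole frame: 350283.

350283 frames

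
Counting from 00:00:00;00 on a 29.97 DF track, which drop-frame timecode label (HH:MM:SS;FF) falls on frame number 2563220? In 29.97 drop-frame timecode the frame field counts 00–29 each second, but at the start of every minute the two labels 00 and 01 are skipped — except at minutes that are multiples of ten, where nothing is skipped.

23:45:26;06

Each 10-minute DF block holds 10 × 60 × 30 − 9 × 2 = 17982 frames. 2563220 ÷ 17982 → 142 full blocks, remainder 9776.
Within the partial block the first minute is 1800 frames and each further minute 1798, so 5 further minute boundaries passed. Total skipped labels = 18 × 142 + 2 × 5 = 2566.
Non-drop label index = 2563220 + 2566 = 2565786; at 30 labels/s that is 23:45:26:06, i.e. DF 23:45:26;06.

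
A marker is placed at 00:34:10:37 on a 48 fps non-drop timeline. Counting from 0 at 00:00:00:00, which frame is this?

Total seconds to the label: (0 × 3600 + 34 × 60 + 10) = 2050.
Frame index = 2050 × 48 + 37 = 98437.

98437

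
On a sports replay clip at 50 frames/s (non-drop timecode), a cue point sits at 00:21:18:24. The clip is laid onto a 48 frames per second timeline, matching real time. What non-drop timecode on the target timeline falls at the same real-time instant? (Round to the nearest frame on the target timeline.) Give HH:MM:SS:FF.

Source frame index: (0×3600 + 21×60 + 18) × 50 + 24 = 63924.
Real time: 63924 / (50) = 31962/25 s.
Target frame: (31962/25) × (48) = 1534176/25 ≈ 61367.040 → 61367.
At 48 labels/s: frame 61367 → 00:21:18:23.

00:21:18:23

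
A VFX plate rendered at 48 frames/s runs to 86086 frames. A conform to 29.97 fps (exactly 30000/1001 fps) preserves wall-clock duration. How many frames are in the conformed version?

Target frames = source frames × (target rate / source rate) = 86086 × (30000/1001)/(48) = 86086 × 625/1001 = 53750.

53750 frames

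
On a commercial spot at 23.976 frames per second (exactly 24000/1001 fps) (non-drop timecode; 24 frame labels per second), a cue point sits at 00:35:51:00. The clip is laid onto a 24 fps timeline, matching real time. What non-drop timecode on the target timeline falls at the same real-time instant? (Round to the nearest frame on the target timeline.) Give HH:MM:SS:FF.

Source frame index: (0×3600 + 35×60 + 51) × 24 + 0 = 51624.
Real time: 51624 / (24000/1001) = 2153151/1000 s.
Target frame: (2153151/1000) × (24) = 6459453/125 ≈ 51675.624 → 51676.
At 24 labels/s: frame 51676 → 00:35:53:04.

00:35:53:04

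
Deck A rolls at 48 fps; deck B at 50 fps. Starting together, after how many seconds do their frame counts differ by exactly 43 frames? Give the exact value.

The gap grows by |50 − 48| = 2 frames per second.
Time for a 43-frame gap: 43 ÷ (2) = 21.5 s.

21.5 seconds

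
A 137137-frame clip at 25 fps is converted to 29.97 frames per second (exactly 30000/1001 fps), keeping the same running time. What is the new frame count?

164400 frames

Target frames = source frames × (target rate / source rate) = 137137 × (30000/1001)/(25) = 137137 × 1200/1001 = 164400.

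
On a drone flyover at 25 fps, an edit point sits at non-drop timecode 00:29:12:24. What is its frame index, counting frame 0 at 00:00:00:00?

Total seconds to the label: (0 × 3600 + 29 × 60 + 12) = 1752.
Frame index = 1752 × 25 + 24 = 43824.

43824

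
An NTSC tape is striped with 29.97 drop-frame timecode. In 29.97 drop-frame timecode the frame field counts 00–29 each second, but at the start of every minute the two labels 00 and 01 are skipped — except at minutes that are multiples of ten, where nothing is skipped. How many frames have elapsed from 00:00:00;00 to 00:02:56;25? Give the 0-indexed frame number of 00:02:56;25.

5301

Complete 10-minute blocks: 0, each 17982 frames → 0.
Remaining 2 whole minutes in the current block: 1800 + 1 × 1798 = 3598 frames.
Within the current minute: 56 × 30 + 25 − 2 = 1703 (labels ;00/;01 skipped at this minute). Total = 0 + 3598 + 1703 = 5301.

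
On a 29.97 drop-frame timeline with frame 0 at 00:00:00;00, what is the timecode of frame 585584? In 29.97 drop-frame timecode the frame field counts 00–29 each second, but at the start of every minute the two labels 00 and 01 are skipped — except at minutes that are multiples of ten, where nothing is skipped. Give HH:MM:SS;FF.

Ten DF minutes hold 17982 frames, so frame 585584 lies in block 32 (frames 575424–593405) with 10160 frames into that block.
The block's first minute is 1800 frames and the rest 1798 each; 10160 frames reaches minute 5, so 32 × 18 + 5 × 2 = 586 labels have been skipped so far.
Adding those back, label number 585584 + 586 = 586170 at 30 labels/s is 19539 s + 0 f = 5 h 25 min 39 s frame 0, i.e. 05:25:39;00.

05:25:39;00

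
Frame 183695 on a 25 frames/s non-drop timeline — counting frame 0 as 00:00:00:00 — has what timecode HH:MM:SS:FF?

183695 ÷ 25 = 7347 full seconds, remainder 20 frames.
7347 s = 2 h 2 min 27 s.
Timecode: 02:02:27:20.

02:02:27:20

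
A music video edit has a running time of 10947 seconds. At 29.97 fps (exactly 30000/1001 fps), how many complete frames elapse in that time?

328081 frames

Frames = 10947 × 30000/1001 = 328410000/1001 ≈ 328081.9181.
Complete frames: 328081.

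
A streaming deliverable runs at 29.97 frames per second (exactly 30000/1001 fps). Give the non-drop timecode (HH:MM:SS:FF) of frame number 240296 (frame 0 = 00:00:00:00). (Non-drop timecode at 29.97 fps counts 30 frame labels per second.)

02:13:29:26

240296 ÷ 30 = 8009 full seconds, remainder 26 frames.
8009 s = 2 h 13 min 29 s.
Timecode: 02:13:29:26.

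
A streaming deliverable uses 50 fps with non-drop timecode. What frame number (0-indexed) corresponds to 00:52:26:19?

Total seconds to the label: (0 × 3600 + 52 × 60 + 26) = 3146.
Frame index = 3146 × 50 + 19 = 157319.

frame 157319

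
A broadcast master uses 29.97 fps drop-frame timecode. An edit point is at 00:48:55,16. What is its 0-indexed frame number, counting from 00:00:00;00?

Complete 10-minute blocks: 4, each 17982 frames → 71928.
Remaining 8 whole minutes in the current block: 1800 + 7 × 1798 = 14386 frames.
Within the current minute: 55 × 30 + 16 − 2 = 1664 (labels ;00/;01 skipped at this minute). Total = 71928 + 14386 + 1664 = 87978.

87978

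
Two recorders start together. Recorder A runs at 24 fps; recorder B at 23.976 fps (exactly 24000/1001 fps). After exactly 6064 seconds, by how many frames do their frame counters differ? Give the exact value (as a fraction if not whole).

A emits 24 × 6064 = 145536 frames; B emits 24000/1001 × 6064 = 145536000/1001.
Difference = 145536/1001 frames (≈ 145.3906); B is behind A.

145536/1001 frames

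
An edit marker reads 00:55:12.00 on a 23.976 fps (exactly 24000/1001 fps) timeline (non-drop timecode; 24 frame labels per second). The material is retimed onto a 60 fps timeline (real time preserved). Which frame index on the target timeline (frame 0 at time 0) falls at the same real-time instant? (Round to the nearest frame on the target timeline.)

frame 198919

Source frame index: (0×3600 + 55×60 + 12) × 24 + 0 = 79488.
Real time: 79488 / (24000/1001) = 414414/125 s.
Target frame: (414414/125) × (60) = 4972968/25 ≈ 198918.720 → 198919.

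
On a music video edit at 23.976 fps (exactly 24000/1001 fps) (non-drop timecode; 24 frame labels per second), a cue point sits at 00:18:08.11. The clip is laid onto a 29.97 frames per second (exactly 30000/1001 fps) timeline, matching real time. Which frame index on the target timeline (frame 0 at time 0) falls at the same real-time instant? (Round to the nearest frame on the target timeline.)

Source frame index: (0×3600 + 18×60 + 8) × 24 + 11 = 26123.
Real time: 26123 / (24000/1001) = 26149123/24000 s.
Target frame: (26149123/24000) × (30000/1001) = 130615/4 ≈ 32653.750 → 32654.

frame 32654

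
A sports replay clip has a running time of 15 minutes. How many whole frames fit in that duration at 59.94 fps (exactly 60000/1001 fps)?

53946 frames

15 min = 900 s.
Frames = 900 × 60000/1001 = 54000000/1001 ≈ 53946.0539.
Complete frames: 53946.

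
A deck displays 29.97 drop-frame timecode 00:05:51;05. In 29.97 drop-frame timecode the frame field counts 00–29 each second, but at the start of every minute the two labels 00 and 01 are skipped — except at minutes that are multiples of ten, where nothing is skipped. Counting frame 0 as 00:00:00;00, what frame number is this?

10525

Complete 10-minute blocks: 0, each 17982 frames → 0.
Remaining 5 whole minutes in the current block: 1800 + 4 × 1798 = 8992 frames.
Within the current minute: 51 × 30 + 5 − 2 = 1533 (labels ;00/;01 skipped at this minute). Total = 0 + 8992 + 1533 = 10525.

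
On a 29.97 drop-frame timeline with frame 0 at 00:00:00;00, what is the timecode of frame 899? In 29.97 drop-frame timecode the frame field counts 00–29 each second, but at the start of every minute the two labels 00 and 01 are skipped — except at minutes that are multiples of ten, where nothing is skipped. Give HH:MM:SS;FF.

Each 10-minute DF block holds 10 × 60 × 30 − 9 × 2 = 17982 frames. 899 ÷ 17982 → 0 full blocks, remainder 899.
Within the partial block the first minute is 1800 frames and each further minute 1798, so 0 further minute boundaries passed. Total skipped labels = 18 × 0 + 2 × 0 = 0.
Non-drop label index = 899 + 0 = 899; at 30 labels/s that is 00:00:29:29, i.e. DF 00:00:29;29.

00:00:29;29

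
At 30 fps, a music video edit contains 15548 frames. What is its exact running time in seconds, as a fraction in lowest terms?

7774/15 seconds

Running time = 15548 ÷ (30) = 15548 × 1/30 = 7774/15 s.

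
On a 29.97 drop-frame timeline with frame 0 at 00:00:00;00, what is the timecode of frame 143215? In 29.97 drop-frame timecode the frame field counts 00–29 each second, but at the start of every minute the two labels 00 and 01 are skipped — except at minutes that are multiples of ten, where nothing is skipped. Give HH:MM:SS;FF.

01:19:38;19

Each 10-minute DF block holds 10 × 60 × 30 − 9 × 2 = 17982 frames. 143215 ÷ 17982 → 7 full blocks, remainder 17341.
Within the partial block the first minute is 1800 frames and each further minute 1798, so 9 further minute boundaries passed. Total skipped labels = 18 × 7 + 2 × 9 = 144.
Non-drop label index = 143215 + 144 = 143359; at 30 labels/s that is 01:19:38:19, i.e. DF 01:19:38;19.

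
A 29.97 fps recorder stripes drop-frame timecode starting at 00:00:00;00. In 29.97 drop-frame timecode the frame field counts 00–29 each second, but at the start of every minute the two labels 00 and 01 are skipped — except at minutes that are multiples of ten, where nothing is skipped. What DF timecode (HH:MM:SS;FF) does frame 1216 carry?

Each 10-minute DF block holds 10 × 60 × 30 − 9 × 2 = 17982 frames. 1216 ÷ 17982 → 0 full blocks, remainder 1216.
Within the partial block the first minute is 1800 frames and each further minute 1798, so 0 further minute boundaries passed. Total skipped labels = 18 × 0 + 2 × 0 = 0.
Non-drop label index = 1216 + 0 = 1216; at 30 labels/s that is 00:00:40:16, i.e. DF 00:00:40;16.

00:00:40;16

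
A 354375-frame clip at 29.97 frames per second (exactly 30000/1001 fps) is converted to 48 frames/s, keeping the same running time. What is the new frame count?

567567 frames

Target frames = source frames × (target rate / source rate) = 354375 × (48)/(30000/1001) = 354375 × 1001/625 = 567567.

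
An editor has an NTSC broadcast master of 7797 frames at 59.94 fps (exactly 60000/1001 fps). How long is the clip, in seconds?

Running time = 7797 / (60000/1001) = 130.07995 s.

130.07995 seconds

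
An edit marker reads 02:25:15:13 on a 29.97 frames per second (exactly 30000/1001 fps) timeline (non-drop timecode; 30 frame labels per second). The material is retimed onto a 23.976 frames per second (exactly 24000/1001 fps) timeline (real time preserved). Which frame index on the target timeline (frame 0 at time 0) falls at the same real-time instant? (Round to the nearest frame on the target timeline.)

Source frame index: (2×3600 + 25×60 + 15) × 30 + 13 = 261463.
Real time: 261463 / (30000/1001) = 261724463/30000 s.
Target frame: (261724463/30000) × (24000/1001) = 1045852/5 ≈ 209170.400 → 209170.

frame 209170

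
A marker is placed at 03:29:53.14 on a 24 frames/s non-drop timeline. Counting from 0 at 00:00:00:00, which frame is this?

Total seconds to the label: (3 × 3600 + 29 × 60 + 53) = 12593.
Frame index = 12593 × 24 + 14 = 302246.

302246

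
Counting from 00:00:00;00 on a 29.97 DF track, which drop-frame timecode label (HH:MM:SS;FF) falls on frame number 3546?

Ten DF minutes hold 17982 frames, so frame 3546 lies in block 0 (frames 0–17981) with 3546 frames into that block.
The block's first minute is 1800 frames and the rest 1798 each; 3546 frames reaches minute 1, so 0 × 18 + 1 × 2 = 2 labels have been skipped so far.
Adding those back, label number 3546 + 2 = 3548 at 30 labels/s is 118 s + 8 f = 0 h 1 min 58 s frame 8, i.e. 00:01:58;08.

00:01:58;08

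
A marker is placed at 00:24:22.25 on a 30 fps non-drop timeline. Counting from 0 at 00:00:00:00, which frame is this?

43885

Total seconds to the label: (0 × 3600 + 24 × 60 + 22) = 1462.
Frame index = 1462 × 30 + 25 = 43885.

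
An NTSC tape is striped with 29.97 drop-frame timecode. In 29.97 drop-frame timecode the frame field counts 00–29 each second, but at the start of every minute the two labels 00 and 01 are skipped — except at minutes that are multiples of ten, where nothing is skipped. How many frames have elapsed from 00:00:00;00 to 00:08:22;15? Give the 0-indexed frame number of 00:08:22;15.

15059

Complete 10-minute blocks: 0, each 17982 frames → 0.
Remaining 8 whole minutes in the current block: 1800 + 7 × 1798 = 14386 frames.
Within the current minute: 22 × 30 + 15 − 2 = 673 (labels ;00/;01 skipped at this minute). Total = 0 + 14386 + 673 = 15059.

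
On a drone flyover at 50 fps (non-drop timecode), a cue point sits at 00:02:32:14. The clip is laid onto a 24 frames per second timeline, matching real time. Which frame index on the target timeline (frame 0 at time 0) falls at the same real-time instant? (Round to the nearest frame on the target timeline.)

Source frame index: (0×3600 + 2×60 + 32) × 50 + 14 = 7614.
Real time: 7614 / (50) = 3807/25 s.
Target frame: (3807/25) × (24) = 91368/25 ≈ 3654.720 → 3655.

frame 3655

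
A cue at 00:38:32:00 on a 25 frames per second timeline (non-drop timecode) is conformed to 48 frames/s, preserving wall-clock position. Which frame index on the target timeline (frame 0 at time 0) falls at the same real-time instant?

frame 110976

Source frame index: (0×3600 + 38×60 + 32) × 25 + 0 = 57800.
Real time: 57800 / (25) = 2312 s.
Target frame: (2312) × (48) = 110976.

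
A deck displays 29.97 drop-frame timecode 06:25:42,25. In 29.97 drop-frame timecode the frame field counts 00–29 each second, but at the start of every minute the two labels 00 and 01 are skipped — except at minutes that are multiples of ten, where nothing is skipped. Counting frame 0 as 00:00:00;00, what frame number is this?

693591

As if non-drop at 30 labels/s: (6 × 3600 + 25 × 60 + 42) × 30 + 25 = 694285.
Minute boundaries passed: 385; those not divisible by 10: 385 − 38 = 347; dropped labels = 2 × 347 = 694.
Actual frame index = 694285 − 694 = 693591.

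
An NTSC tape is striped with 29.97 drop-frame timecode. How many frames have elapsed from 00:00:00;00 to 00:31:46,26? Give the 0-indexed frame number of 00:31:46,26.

As if non-drop at 30 labels/s: (0 × 3600 + 31 × 60 + 46) × 30 + 26 = 57206.
Minute boundaries passed: 31; those not divisible by 10: 31 − 3 = 28; dropped labels = 2 × 28 = 56.
Actual frame index = 57206 − 56 = 57150.

57150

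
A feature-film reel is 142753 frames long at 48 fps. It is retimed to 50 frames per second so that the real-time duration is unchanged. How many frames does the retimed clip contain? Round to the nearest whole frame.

148701 frames

Frames at target rate = 142753 × (50) / (48) = 3568825/24 ≈ 148701.042.
Nearest whole frame: 148701.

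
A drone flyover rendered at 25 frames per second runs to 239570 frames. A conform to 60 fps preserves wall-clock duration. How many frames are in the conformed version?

574968 frames

Target frames = source frames × (target rate / source rate) = 239570 × (60)/(25) = 239570 × 12/5 = 574968.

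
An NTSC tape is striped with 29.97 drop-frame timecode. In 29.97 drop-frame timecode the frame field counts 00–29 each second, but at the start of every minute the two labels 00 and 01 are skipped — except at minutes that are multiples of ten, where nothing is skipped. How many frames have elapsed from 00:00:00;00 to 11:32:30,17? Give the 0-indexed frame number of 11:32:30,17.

As if non-drop at 30 labels/s: (11 × 3600 + 32 × 60 + 30) × 30 + 17 = 1246517.
Minute boundaries passed: 692; those not divisible by 10: 692 − 69 = 623; dropped labels = 2 × 623 = 1246.
Actual frame index = 1246517 − 1246 = 1245271.

1245271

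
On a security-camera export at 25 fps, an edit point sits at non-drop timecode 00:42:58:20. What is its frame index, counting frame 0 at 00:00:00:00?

frame 64470

Total seconds to the label: (0 × 3600 + 42 × 60 + 58) = 2578.
Frame index = 2578 × 25 + 20 = 64470.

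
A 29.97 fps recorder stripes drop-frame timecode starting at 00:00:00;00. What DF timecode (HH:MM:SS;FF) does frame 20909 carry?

Ten DF minutes hold 17982 frames, so frame 20909 lies in block 1 (frames 17982–35963) with 2927 frames into that block.
The block's first minute is 1800 frames and the rest 1798 each; 2927 frames reaches minute 1, so 1 × 18 + 1 × 2 = 20 labels have been skipped so far.
Adding those back, label number 20909 + 20 = 20929 at 30 labels/s is 697 s + 19 f = 0 h 11 min 37 s frame 19, i.e. 00:11:37;19.

00:11:37;19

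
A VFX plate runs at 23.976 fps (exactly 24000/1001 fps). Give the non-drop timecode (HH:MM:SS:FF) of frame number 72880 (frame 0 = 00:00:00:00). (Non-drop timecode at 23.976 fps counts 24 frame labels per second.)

72880 ÷ 24 = 3036 full seconds, remainder 16 frames.
3036 s = 0 h 50 min 36 s.
Timecode: 00:50:36:16.

00:50:36:16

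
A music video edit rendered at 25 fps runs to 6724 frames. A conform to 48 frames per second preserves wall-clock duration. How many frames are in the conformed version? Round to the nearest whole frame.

12910 frames

Frames at target rate = 6724 × (48) / (25) = 322752/25 ≈ 12910.080.
Nearest whole frame: 12910.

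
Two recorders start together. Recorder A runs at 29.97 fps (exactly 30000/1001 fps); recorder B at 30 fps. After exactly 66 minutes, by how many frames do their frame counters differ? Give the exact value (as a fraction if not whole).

66 min = 3960 s.
A emits 30000/1001 × 3960 = 10800000/91 frames; B emits 30 × 3960 = 118800.
Difference = 10800/91 frames (≈ 118.6813); B is ahead of A.

10800/91 frames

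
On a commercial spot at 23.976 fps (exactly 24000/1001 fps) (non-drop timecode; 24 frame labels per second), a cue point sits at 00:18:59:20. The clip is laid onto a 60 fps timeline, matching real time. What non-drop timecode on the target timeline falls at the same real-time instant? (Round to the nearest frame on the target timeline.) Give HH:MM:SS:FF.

Source frame index: (0×3600 + 18×60 + 59) × 24 + 20 = 27356.
Real time: 27356 / (24000/1001) = 6845839/6000 s.
Target frame: (6845839/6000) × (60) = 6845839/100 ≈ 68458.390 → 68458.
At 60 labels/s: frame 68458 → 00:19:00:58.

00:19:00:58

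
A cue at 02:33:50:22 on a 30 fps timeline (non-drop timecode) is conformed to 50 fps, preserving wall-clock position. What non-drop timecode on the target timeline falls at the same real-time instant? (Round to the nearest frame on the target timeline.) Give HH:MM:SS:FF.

02:33:50:37

Source frame index: (2×3600 + 33×60 + 50) × 30 + 22 = 276922.
Real time: 276922 / (30) = 138461/15 s.
Target frame: (138461/15) × (50) = 1384610/3 ≈ 461536.667 → 461537.
At 50 labels/s: frame 461537 → 02:33:50:37.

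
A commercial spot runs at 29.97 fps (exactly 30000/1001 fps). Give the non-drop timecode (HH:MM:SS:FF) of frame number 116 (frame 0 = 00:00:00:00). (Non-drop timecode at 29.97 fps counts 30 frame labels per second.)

116 ÷ 30 = 3 full seconds, remainder 26 frames.
3 s = 0 h 0 min 3 s.
Timecode: 00:00:03:26.

00:00:03:26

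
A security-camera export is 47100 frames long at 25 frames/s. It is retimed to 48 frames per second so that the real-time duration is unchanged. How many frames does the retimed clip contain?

90432 frames

Target frames = source frames × (target rate / source rate) = 47100 × (48)/(25) = 47100 × 48/25 = 90432.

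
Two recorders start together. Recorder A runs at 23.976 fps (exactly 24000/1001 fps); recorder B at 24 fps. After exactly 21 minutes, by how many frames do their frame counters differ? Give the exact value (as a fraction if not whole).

4320/143 frames

21 min = 1260 s.
A emits 24000/1001 × 1260 = 4320000/143 frames; B emits 24 × 1260 = 30240.
Difference = 4320/143 frames (≈ 30.2098); B is ahead of A.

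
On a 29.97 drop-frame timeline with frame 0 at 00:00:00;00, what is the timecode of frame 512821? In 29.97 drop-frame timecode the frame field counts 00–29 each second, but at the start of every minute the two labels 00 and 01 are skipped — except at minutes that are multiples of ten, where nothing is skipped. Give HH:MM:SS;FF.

04:45:11;05

Each 10-minute DF block holds 10 × 60 × 30 − 9 × 2 = 17982 frames. 512821 ÷ 17982 → 28 full blocks, remainder 9325.
Within the partial block the first minute is 1800 frames and each further minute 1798, so 5 further minute boundaries passed. Total skipped labels = 18 × 28 + 2 × 5 = 514.
Non-drop label index = 512821 + 514 = 513335; at 30 labels/s that is 04:45:11:05, i.e. DF 04:45:11;05.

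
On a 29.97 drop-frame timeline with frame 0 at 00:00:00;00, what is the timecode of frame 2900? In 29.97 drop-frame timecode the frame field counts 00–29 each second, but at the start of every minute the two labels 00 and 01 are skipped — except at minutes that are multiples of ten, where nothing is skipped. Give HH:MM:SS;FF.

Each 10-minute DF block holds 10 × 60 × 30 − 9 × 2 = 17982 frames. 2900 ÷ 17982 → 0 full blocks, remainder 2900.
Within the partial block the first minute is 1800 frames and each further minute 1798, so 1 further minute boundary passed. Total skipped labels = 18 × 0 + 2 × 1 = 2.
Non-drop label index = 2900 + 2 = 2902; at 30 labels/s that is 00:01:36:22, i.e. DF 00:01:36;22.

00:01:36;22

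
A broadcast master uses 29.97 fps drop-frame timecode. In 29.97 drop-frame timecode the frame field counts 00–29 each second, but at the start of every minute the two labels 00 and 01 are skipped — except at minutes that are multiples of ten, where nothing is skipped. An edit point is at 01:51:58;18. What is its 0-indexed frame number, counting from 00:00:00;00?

As if non-drop at 30 labels/s: (1 × 3600 + 51 × 60 + 58) × 30 + 18 = 201558.
Minute boundaries passed: 111; those not divisible by 10: 111 − 11 = 100; dropped labels = 2 × 100 = 200.
Actual frame index = 201558 − 200 = 201358.

201358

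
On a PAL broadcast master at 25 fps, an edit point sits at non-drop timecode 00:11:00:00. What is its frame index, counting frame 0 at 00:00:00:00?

Total seconds to the label: (0 × 3600 + 11 × 60 + 0) = 660.
Frame index = 660 × 25 + 0 = 16500.

16500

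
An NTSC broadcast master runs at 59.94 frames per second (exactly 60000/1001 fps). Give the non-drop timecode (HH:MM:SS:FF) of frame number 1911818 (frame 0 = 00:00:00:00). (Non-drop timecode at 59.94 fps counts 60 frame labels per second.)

1911818 ÷ 60 = 31863 full seconds, remainder 38 frames.
31863 s = 8 h 51 min 3 s.
Timecode: 08:51:03:38.

08:51:03:38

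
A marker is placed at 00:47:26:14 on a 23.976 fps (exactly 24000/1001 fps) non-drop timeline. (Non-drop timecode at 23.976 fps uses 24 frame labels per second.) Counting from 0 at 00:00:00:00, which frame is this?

68318

Total seconds to the label: (0 × 3600 + 47 × 60 + 26) = 2846.
Frame index = 2846 × 24 + 14 = 68318.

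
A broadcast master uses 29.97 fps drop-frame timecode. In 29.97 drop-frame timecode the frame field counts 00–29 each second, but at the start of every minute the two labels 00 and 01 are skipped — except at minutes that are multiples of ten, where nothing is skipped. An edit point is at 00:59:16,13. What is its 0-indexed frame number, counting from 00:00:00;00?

As if non-drop at 30 labels/s: (0 × 3600 + 59 × 60 + 16) × 30 + 13 = 106693.
Minute boundaries passed: 59; those not divisible by 10: 59 − 5 = 54; dropped labels = 2 × 54 = 108.
Actual frame index = 106693 − 108 = 106585.

106585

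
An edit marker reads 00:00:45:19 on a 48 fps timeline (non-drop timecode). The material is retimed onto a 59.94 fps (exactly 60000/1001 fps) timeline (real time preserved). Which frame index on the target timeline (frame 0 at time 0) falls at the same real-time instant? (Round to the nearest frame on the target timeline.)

frame 2721

Source frame index: (0×3600 + 0×60 + 45) × 48 + 19 = 2179.
Real time: 2179 / (48) = 2179/48 s.
Target frame: (2179/48) × (60000/1001) = 2723750/1001 ≈ 2721.029 → 2721.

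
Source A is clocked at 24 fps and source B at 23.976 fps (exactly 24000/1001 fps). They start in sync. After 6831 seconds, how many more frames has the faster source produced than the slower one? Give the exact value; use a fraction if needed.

14904/91 frames

A emits 24 × 6831 = 163944 frames; B emits 24000/1001 × 6831 = 14904000/91.
Difference = 14904/91 frames (≈ 163.7802); B is behind A.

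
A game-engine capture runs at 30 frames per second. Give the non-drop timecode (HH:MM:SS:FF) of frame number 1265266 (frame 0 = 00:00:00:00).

1265266 ÷ 30 = 42175 full seconds, remainder 16 frames.
42175 s = 11 h 42 min 55 s.
Timecode: 11:42:55:16.

11:42:55:16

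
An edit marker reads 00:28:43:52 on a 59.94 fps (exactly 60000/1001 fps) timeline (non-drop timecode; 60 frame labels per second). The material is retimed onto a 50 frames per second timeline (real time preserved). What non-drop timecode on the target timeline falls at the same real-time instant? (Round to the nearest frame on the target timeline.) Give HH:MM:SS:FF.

00:28:45:30

Source frame index: (0×3600 + 28×60 + 43) × 60 + 52 = 103432.
Real time: 103432 / (60000/1001) = 12941929/7500 s.
Target frame: (12941929/7500) × (50) = 12941929/150 ≈ 86279.527 → 86280.
At 50 labels/s: frame 86280 → 00:28:45:30.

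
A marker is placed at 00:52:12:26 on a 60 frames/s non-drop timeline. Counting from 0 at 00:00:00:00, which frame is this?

Total seconds to the label: (0 × 3600 + 52 × 60 + 12) = 3132.
Frame index = 3132 × 60 + 26 = 187946.

frame 187946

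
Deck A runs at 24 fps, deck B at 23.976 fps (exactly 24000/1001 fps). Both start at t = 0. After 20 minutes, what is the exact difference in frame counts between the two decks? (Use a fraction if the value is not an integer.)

28800/1001 frames

20 min = 1200 s.
A emits 24 × 1200 = 28800 frames; B emits 24000/1001 × 1200 = 28800000/1001.
Difference = 28800/1001 frames (≈ 28.7712); B is behind A.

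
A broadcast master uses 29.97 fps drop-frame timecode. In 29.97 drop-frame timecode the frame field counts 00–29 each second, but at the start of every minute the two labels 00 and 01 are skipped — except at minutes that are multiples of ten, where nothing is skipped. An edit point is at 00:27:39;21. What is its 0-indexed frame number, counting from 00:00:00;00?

49741

As if non-drop at 30 labels/s: (0 × 3600 + 27 × 60 + 39) × 30 + 21 = 49791.
Minute boundaries passed: 27; those not divisible by 10: 27 − 2 = 25; dropped labels = 2 × 25 = 50.
Actual frame index = 49791 − 50 = 49741.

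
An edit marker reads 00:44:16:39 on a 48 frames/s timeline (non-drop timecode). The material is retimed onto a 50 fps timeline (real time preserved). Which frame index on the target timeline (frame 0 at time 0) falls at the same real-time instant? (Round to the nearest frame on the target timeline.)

Source frame index: (0×3600 + 44×60 + 16) × 48 + 39 = 127527.
Real time: 127527 / (48) = 42509/16 s.
Target frame: (42509/16) × (50) = 1062725/8 ≈ 132840.625 → 132841.

frame 132841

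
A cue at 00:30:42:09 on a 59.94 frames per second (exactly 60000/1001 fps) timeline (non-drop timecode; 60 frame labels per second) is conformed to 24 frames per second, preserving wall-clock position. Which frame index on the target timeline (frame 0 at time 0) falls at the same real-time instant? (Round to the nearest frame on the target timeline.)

Source frame index: (0×3600 + 30×60 + 42) × 60 + 9 = 110529.
Real time: 110529 / (60000/1001) = 36879843/20000 s.
Target frame: (36879843/20000) × (24) = 110639529/2500 ≈ 44255.812 → 44256.

frame 44256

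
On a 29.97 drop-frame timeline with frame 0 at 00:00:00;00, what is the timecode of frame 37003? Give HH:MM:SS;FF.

Ten DF minutes hold 17982 frames, so frame 37003 lies in block 2 (frames 35964–53945) with 1039 frames into that block.
The block's first minute is 1800 frames and the rest 1798 each; 1039 frames reaches minute 0, so 2 × 18 + 0 × 2 = 36 labels have been skipped so far.
Adding those back, label number 37003 + 36 = 37039 at 30 labels/s is 1234 s + 19 f = 0 h 20 min 34 s frame 19, i.e. 00:20:34;19.

00:20:34;19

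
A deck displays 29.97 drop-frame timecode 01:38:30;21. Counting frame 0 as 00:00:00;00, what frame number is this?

As if non-drop at 30 labels/s: (1 × 3600 + 38 × 60 + 30) × 30 + 21 = 177321.
Minute boundaries passed: 98; those not divisible by 10: 98 − 9 = 89; dropped labels = 2 × 89 = 178.
Actual frame index = 177321 − 178 = 177143.

177143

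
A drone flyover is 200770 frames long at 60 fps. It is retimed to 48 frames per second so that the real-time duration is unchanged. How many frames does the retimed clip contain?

160616 frames

Target frames = source frames × (target rate / source rate) = 200770 × (48)/(60) = 200770 × 4/5 = 160616.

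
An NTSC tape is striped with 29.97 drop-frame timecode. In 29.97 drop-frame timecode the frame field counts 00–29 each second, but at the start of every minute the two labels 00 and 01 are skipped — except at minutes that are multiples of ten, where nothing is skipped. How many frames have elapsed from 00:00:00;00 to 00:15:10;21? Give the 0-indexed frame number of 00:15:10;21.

27293

As if non-drop at 30 labels/s: (0 × 3600 + 15 × 60 + 10) × 30 + 21 = 27321.
Minute boundaries passed: 15; those not divisible by 10: 15 − 1 = 14; dropped labels = 2 × 14 = 28.
Actual frame index = 27321 − 28 = 27293.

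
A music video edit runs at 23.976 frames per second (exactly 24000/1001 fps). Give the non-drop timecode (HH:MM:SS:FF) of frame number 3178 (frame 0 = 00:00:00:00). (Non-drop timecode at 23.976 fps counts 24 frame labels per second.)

00:02:12:10

3178 ÷ 24 = 132 full seconds, remainder 10 frames.
132 s = 0 h 2 min 12 s.
Timecode: 00:02:12:10.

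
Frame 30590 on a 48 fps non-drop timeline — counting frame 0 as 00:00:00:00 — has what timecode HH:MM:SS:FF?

30590 ÷ 48 = 637 full seconds, remainder 14 frames.
637 s = 0 h 10 min 37 s.
Timecode: 00:10:37:14.

00:10:37:14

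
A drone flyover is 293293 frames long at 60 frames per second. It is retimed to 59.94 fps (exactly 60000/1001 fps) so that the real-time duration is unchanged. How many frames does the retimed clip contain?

Target frames = source frames × (target rate / source rate) = 293293 × (60000/1001)/(60) = 293293 × 1000/1001 = 293000.

293000 frames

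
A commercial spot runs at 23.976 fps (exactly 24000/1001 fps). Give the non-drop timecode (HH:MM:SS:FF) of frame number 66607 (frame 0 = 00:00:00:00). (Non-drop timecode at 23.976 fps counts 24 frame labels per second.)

00:46:15:07

66607 ÷ 24 = 2775 full seconds, remainder 7 frames.
2775 s = 0 h 46 min 15 s.
Timecode: 00:46:15:07.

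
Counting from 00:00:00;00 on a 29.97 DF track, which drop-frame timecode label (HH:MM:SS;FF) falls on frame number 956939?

08:52:09;27

Each 10-minute DF block holds 10 × 60 × 30 − 9 × 2 = 17982 frames. 956939 ÷ 17982 → 53 full blocks, remainder 3893.
Within the partial block the first minute is 1800 frames and each further minute 1798, so 2 further minute boundaries passed. Total skipped labels = 18 × 53 + 2 × 2 = 958.
Non-drop label index = 956939 + 958 = 957897; at 30 labels/s that is 08:52:09:27, i.e. DF 08:52:09;27.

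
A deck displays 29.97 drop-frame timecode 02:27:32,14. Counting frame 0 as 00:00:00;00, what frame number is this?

As if non-drop at 30 labels/s: (2 × 3600 + 27 × 60 + 32) × 30 + 14 = 265574.
Minute boundaries passed: 147; those not divisible by 10: 147 − 14 = 133; dropped labels = 2 × 133 = 266.
Actual frame index = 265574 − 266 = 265308.

265308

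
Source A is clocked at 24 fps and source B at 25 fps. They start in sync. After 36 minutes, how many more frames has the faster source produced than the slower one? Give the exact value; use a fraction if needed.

36 min = 2160 s.
A emits 24 × 2160 = 51840 frames; B emits 25 × 2160 = 54000.
Difference = 2160 frames; B is ahead of A.

2160 frames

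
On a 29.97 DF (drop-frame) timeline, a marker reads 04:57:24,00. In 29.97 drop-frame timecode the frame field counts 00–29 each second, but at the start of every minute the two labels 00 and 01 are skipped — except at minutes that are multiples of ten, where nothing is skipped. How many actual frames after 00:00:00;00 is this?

534784

Complete 10-minute blocks: 29, each 17982 frames → 521478.
Remaining 7 whole minutes in the current block: 1800 + 6 × 1798 = 12588 frames.
Within the current minute: 24 × 30 + 0 − 2 = 718 (labels ;00/;01 skipped at this minute). Total = 521478 + 12588 + 718 = 534784.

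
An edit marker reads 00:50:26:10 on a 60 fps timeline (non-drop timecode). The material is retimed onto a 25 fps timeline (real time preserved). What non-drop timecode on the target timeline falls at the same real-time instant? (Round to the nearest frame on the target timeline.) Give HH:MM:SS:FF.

Source frame index: (0×3600 + 50×60 + 26) × 60 + 10 = 181570.
Real time: 181570 / (60) = 18157/6 s.
Target frame: (18157/6) × (25) = 453925/6 ≈ 75654.167 → 75654.
At 25 labels/s: frame 75654 → 00:50:26:04.

00:50:26:04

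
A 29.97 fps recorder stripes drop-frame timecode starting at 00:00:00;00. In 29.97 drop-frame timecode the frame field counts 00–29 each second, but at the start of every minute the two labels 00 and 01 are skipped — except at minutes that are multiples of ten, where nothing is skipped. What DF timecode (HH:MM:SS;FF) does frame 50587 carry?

Ten DF minutes hold 17982 frames, so frame 50587 lies in block 2 (frames 35964–53945) with 14623 frames into that block.
The block's first minute is 1800 frames and the rest 1798 each; 14623 frames reaches minute 8, so 2 × 18 + 8 × 2 = 52 labels have been skipped so far.
Adding those back, label number 50587 + 52 = 50639 at 30 labels/s is 1687 s + 29 f = 0 h 28 min 7 s frame 29, i.e. 00:28:07;29.

00:28:07;29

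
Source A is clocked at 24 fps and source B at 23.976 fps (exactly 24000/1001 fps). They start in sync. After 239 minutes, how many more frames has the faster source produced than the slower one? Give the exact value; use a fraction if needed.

239 min = 14340 s.
A emits 24 × 14340 = 344160 frames; B emits 24000/1001 × 14340 = 344160000/1001.
Difference = 344160/1001 frames (≈ 343.8162); B is behind A.

344160/1001 frames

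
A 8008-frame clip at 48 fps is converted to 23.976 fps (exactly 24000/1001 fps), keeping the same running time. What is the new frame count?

4000 frames

Target frames = source frames × (target rate / source rate) = 8008 × (24000/1001)/(48) = 8008 × 500/1001 = 4000.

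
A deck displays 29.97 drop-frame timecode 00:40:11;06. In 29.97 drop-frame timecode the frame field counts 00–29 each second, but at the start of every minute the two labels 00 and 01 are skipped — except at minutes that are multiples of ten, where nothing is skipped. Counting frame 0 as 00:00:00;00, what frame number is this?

Complete 10-minute blocks: 4, each 17982 frames → 71928.
Remaining 0 whole minutes in the current block: 0 frames.
Within the current minute: 11 × 30 + 6 = 336. Total = 71928 + 0 + 336 = 72264.

72264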